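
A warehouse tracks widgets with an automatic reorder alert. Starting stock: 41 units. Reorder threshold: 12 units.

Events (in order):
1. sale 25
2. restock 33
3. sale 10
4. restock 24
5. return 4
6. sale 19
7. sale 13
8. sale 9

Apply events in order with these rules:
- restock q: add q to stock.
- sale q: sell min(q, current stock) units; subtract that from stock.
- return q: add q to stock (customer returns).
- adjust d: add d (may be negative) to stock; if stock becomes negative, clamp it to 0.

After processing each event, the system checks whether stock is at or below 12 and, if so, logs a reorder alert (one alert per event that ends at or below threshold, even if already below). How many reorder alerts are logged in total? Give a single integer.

Answer: 0

Derivation:
Processing events:
Start: stock = 41
  Event 1 (sale 25): sell min(25,41)=25. stock: 41 - 25 = 16. total_sold = 25
  Event 2 (restock 33): 16 + 33 = 49
  Event 3 (sale 10): sell min(10,49)=10. stock: 49 - 10 = 39. total_sold = 35
  Event 4 (restock 24): 39 + 24 = 63
  Event 5 (return 4): 63 + 4 = 67
  Event 6 (sale 19): sell min(19,67)=19. stock: 67 - 19 = 48. total_sold = 54
  Event 7 (sale 13): sell min(13,48)=13. stock: 48 - 13 = 35. total_sold = 67
  Event 8 (sale 9): sell min(9,35)=9. stock: 35 - 9 = 26. total_sold = 76
Final: stock = 26, total_sold = 76

Checking against threshold 12:
  After event 1: stock=16 > 12
  After event 2: stock=49 > 12
  After event 3: stock=39 > 12
  After event 4: stock=63 > 12
  After event 5: stock=67 > 12
  After event 6: stock=48 > 12
  After event 7: stock=35 > 12
  After event 8: stock=26 > 12
Alert events: []. Count = 0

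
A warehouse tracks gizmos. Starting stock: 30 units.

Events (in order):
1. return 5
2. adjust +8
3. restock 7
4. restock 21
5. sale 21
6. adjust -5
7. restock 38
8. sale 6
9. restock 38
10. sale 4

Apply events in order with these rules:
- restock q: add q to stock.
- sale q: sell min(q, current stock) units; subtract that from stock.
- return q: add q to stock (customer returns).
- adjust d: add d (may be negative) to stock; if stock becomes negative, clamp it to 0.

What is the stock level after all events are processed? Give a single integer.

Answer: 111

Derivation:
Processing events:
Start: stock = 30
  Event 1 (return 5): 30 + 5 = 35
  Event 2 (adjust +8): 35 + 8 = 43
  Event 3 (restock 7): 43 + 7 = 50
  Event 4 (restock 21): 50 + 21 = 71
  Event 5 (sale 21): sell min(21,71)=21. stock: 71 - 21 = 50. total_sold = 21
  Event 6 (adjust -5): 50 + -5 = 45
  Event 7 (restock 38): 45 + 38 = 83
  Event 8 (sale 6): sell min(6,83)=6. stock: 83 - 6 = 77. total_sold = 27
  Event 9 (restock 38): 77 + 38 = 115
  Event 10 (sale 4): sell min(4,115)=4. stock: 115 - 4 = 111. total_sold = 31
Final: stock = 111, total_sold = 31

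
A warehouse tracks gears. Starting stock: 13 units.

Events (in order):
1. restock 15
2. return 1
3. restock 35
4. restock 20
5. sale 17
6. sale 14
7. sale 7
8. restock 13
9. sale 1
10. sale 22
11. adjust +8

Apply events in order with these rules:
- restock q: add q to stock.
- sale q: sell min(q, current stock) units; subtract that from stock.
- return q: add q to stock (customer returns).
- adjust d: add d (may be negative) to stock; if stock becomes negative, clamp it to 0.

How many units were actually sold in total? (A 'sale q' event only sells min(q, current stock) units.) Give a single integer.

Processing events:
Start: stock = 13
  Event 1 (restock 15): 13 + 15 = 28
  Event 2 (return 1): 28 + 1 = 29
  Event 3 (restock 35): 29 + 35 = 64
  Event 4 (restock 20): 64 + 20 = 84
  Event 5 (sale 17): sell min(17,84)=17. stock: 84 - 17 = 67. total_sold = 17
  Event 6 (sale 14): sell min(14,67)=14. stock: 67 - 14 = 53. total_sold = 31
  Event 7 (sale 7): sell min(7,53)=7. stock: 53 - 7 = 46. total_sold = 38
  Event 8 (restock 13): 46 + 13 = 59
  Event 9 (sale 1): sell min(1,59)=1. stock: 59 - 1 = 58. total_sold = 39
  Event 10 (sale 22): sell min(22,58)=22. stock: 58 - 22 = 36. total_sold = 61
  Event 11 (adjust +8): 36 + 8 = 44
Final: stock = 44, total_sold = 61

Answer: 61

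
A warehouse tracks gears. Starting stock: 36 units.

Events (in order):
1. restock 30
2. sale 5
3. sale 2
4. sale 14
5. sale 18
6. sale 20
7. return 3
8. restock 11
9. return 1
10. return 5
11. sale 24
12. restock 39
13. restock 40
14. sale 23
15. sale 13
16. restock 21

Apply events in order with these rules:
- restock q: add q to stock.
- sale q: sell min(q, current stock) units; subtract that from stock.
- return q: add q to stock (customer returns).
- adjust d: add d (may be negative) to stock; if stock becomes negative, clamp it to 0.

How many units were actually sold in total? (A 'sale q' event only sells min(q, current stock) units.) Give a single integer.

Processing events:
Start: stock = 36
  Event 1 (restock 30): 36 + 30 = 66
  Event 2 (sale 5): sell min(5,66)=5. stock: 66 - 5 = 61. total_sold = 5
  Event 3 (sale 2): sell min(2,61)=2. stock: 61 - 2 = 59. total_sold = 7
  Event 4 (sale 14): sell min(14,59)=14. stock: 59 - 14 = 45. total_sold = 21
  Event 5 (sale 18): sell min(18,45)=18. stock: 45 - 18 = 27. total_sold = 39
  Event 6 (sale 20): sell min(20,27)=20. stock: 27 - 20 = 7. total_sold = 59
  Event 7 (return 3): 7 + 3 = 10
  Event 8 (restock 11): 10 + 11 = 21
  Event 9 (return 1): 21 + 1 = 22
  Event 10 (return 5): 22 + 5 = 27
  Event 11 (sale 24): sell min(24,27)=24. stock: 27 - 24 = 3. total_sold = 83
  Event 12 (restock 39): 3 + 39 = 42
  Event 13 (restock 40): 42 + 40 = 82
  Event 14 (sale 23): sell min(23,82)=23. stock: 82 - 23 = 59. total_sold = 106
  Event 15 (sale 13): sell min(13,59)=13. stock: 59 - 13 = 46. total_sold = 119
  Event 16 (restock 21): 46 + 21 = 67
Final: stock = 67, total_sold = 119

Answer: 119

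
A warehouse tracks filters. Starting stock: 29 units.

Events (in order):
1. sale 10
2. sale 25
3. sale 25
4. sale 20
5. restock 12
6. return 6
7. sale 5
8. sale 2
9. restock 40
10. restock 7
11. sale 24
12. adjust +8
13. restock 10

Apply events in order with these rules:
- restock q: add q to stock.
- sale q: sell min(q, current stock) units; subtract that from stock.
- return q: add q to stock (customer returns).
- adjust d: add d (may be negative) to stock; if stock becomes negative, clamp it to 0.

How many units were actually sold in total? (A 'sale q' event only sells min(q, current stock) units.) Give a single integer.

Processing events:
Start: stock = 29
  Event 1 (sale 10): sell min(10,29)=10. stock: 29 - 10 = 19. total_sold = 10
  Event 2 (sale 25): sell min(25,19)=19. stock: 19 - 19 = 0. total_sold = 29
  Event 3 (sale 25): sell min(25,0)=0. stock: 0 - 0 = 0. total_sold = 29
  Event 4 (sale 20): sell min(20,0)=0. stock: 0 - 0 = 0. total_sold = 29
  Event 5 (restock 12): 0 + 12 = 12
  Event 6 (return 6): 12 + 6 = 18
  Event 7 (sale 5): sell min(5,18)=5. stock: 18 - 5 = 13. total_sold = 34
  Event 8 (sale 2): sell min(2,13)=2. stock: 13 - 2 = 11. total_sold = 36
  Event 9 (restock 40): 11 + 40 = 51
  Event 10 (restock 7): 51 + 7 = 58
  Event 11 (sale 24): sell min(24,58)=24. stock: 58 - 24 = 34. total_sold = 60
  Event 12 (adjust +8): 34 + 8 = 42
  Event 13 (restock 10): 42 + 10 = 52
Final: stock = 52, total_sold = 60

Answer: 60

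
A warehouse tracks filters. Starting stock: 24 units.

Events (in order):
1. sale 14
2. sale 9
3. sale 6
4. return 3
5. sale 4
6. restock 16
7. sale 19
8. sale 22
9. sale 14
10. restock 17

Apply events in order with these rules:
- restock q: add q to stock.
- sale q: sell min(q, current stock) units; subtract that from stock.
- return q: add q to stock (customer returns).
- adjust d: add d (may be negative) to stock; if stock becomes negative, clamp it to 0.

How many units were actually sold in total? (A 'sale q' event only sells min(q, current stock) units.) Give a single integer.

Answer: 43

Derivation:
Processing events:
Start: stock = 24
  Event 1 (sale 14): sell min(14,24)=14. stock: 24 - 14 = 10. total_sold = 14
  Event 2 (sale 9): sell min(9,10)=9. stock: 10 - 9 = 1. total_sold = 23
  Event 3 (sale 6): sell min(6,1)=1. stock: 1 - 1 = 0. total_sold = 24
  Event 4 (return 3): 0 + 3 = 3
  Event 5 (sale 4): sell min(4,3)=3. stock: 3 - 3 = 0. total_sold = 27
  Event 6 (restock 16): 0 + 16 = 16
  Event 7 (sale 19): sell min(19,16)=16. stock: 16 - 16 = 0. total_sold = 43
  Event 8 (sale 22): sell min(22,0)=0. stock: 0 - 0 = 0. total_sold = 43
  Event 9 (sale 14): sell min(14,0)=0. stock: 0 - 0 = 0. total_sold = 43
  Event 10 (restock 17): 0 + 17 = 17
Final: stock = 17, total_sold = 43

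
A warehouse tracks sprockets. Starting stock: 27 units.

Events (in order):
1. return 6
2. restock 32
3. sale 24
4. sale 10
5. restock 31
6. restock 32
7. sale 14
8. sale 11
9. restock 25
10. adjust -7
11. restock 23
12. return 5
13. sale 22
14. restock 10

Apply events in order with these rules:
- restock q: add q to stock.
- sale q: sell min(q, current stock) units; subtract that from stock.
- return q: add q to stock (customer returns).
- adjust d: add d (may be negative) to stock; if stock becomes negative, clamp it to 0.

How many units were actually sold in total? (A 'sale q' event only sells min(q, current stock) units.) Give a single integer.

Processing events:
Start: stock = 27
  Event 1 (return 6): 27 + 6 = 33
  Event 2 (restock 32): 33 + 32 = 65
  Event 3 (sale 24): sell min(24,65)=24. stock: 65 - 24 = 41. total_sold = 24
  Event 4 (sale 10): sell min(10,41)=10. stock: 41 - 10 = 31. total_sold = 34
  Event 5 (restock 31): 31 + 31 = 62
  Event 6 (restock 32): 62 + 32 = 94
  Event 7 (sale 14): sell min(14,94)=14. stock: 94 - 14 = 80. total_sold = 48
  Event 8 (sale 11): sell min(11,80)=11. stock: 80 - 11 = 69. total_sold = 59
  Event 9 (restock 25): 69 + 25 = 94
  Event 10 (adjust -7): 94 + -7 = 87
  Event 11 (restock 23): 87 + 23 = 110
  Event 12 (return 5): 110 + 5 = 115
  Event 13 (sale 22): sell min(22,115)=22. stock: 115 - 22 = 93. total_sold = 81
  Event 14 (restock 10): 93 + 10 = 103
Final: stock = 103, total_sold = 81

Answer: 81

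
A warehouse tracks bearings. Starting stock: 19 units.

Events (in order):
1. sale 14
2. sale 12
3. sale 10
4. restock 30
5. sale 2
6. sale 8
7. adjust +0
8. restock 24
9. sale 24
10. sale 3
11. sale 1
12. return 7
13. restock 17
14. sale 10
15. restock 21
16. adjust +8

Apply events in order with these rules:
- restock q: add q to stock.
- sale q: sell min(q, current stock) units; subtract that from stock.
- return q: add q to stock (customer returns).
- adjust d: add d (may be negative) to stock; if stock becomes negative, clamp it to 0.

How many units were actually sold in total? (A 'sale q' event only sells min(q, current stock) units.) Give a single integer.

Answer: 67

Derivation:
Processing events:
Start: stock = 19
  Event 1 (sale 14): sell min(14,19)=14. stock: 19 - 14 = 5. total_sold = 14
  Event 2 (sale 12): sell min(12,5)=5. stock: 5 - 5 = 0. total_sold = 19
  Event 3 (sale 10): sell min(10,0)=0. stock: 0 - 0 = 0. total_sold = 19
  Event 4 (restock 30): 0 + 30 = 30
  Event 5 (sale 2): sell min(2,30)=2. stock: 30 - 2 = 28. total_sold = 21
  Event 6 (sale 8): sell min(8,28)=8. stock: 28 - 8 = 20. total_sold = 29
  Event 7 (adjust +0): 20 + 0 = 20
  Event 8 (restock 24): 20 + 24 = 44
  Event 9 (sale 24): sell min(24,44)=24. stock: 44 - 24 = 20. total_sold = 53
  Event 10 (sale 3): sell min(3,20)=3. stock: 20 - 3 = 17. total_sold = 56
  Event 11 (sale 1): sell min(1,17)=1. stock: 17 - 1 = 16. total_sold = 57
  Event 12 (return 7): 16 + 7 = 23
  Event 13 (restock 17): 23 + 17 = 40
  Event 14 (sale 10): sell min(10,40)=10. stock: 40 - 10 = 30. total_sold = 67
  Event 15 (restock 21): 30 + 21 = 51
  Event 16 (adjust +8): 51 + 8 = 59
Final: stock = 59, total_sold = 67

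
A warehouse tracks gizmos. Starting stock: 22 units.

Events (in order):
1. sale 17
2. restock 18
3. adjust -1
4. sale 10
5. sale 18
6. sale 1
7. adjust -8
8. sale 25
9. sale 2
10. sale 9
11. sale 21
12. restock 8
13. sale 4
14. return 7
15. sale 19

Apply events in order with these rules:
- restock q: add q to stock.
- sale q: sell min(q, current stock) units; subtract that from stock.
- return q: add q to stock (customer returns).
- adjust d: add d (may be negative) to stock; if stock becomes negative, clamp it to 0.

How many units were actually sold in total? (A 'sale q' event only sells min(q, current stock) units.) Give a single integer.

Answer: 54

Derivation:
Processing events:
Start: stock = 22
  Event 1 (sale 17): sell min(17,22)=17. stock: 22 - 17 = 5. total_sold = 17
  Event 2 (restock 18): 5 + 18 = 23
  Event 3 (adjust -1): 23 + -1 = 22
  Event 4 (sale 10): sell min(10,22)=10. stock: 22 - 10 = 12. total_sold = 27
  Event 5 (sale 18): sell min(18,12)=12. stock: 12 - 12 = 0. total_sold = 39
  Event 6 (sale 1): sell min(1,0)=0. stock: 0 - 0 = 0. total_sold = 39
  Event 7 (adjust -8): 0 + -8 = 0 (clamped to 0)
  Event 8 (sale 25): sell min(25,0)=0. stock: 0 - 0 = 0. total_sold = 39
  Event 9 (sale 2): sell min(2,0)=0. stock: 0 - 0 = 0. total_sold = 39
  Event 10 (sale 9): sell min(9,0)=0. stock: 0 - 0 = 0. total_sold = 39
  Event 11 (sale 21): sell min(21,0)=0. stock: 0 - 0 = 0. total_sold = 39
  Event 12 (restock 8): 0 + 8 = 8
  Event 13 (sale 4): sell min(4,8)=4. stock: 8 - 4 = 4. total_sold = 43
  Event 14 (return 7): 4 + 7 = 11
  Event 15 (sale 19): sell min(19,11)=11. stock: 11 - 11 = 0. total_sold = 54
Final: stock = 0, total_sold = 54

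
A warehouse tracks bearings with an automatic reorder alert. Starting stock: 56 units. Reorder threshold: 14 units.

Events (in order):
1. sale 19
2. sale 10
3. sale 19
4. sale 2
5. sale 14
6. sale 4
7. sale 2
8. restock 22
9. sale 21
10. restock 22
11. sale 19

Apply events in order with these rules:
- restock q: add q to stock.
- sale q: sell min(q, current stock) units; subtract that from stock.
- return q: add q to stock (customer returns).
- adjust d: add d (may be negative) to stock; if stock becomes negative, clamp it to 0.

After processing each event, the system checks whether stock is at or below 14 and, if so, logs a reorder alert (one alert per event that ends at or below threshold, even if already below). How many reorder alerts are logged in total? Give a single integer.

Processing events:
Start: stock = 56
  Event 1 (sale 19): sell min(19,56)=19. stock: 56 - 19 = 37. total_sold = 19
  Event 2 (sale 10): sell min(10,37)=10. stock: 37 - 10 = 27. total_sold = 29
  Event 3 (sale 19): sell min(19,27)=19. stock: 27 - 19 = 8. total_sold = 48
  Event 4 (sale 2): sell min(2,8)=2. stock: 8 - 2 = 6. total_sold = 50
  Event 5 (sale 14): sell min(14,6)=6. stock: 6 - 6 = 0. total_sold = 56
  Event 6 (sale 4): sell min(4,0)=0. stock: 0 - 0 = 0. total_sold = 56
  Event 7 (sale 2): sell min(2,0)=0. stock: 0 - 0 = 0. total_sold = 56
  Event 8 (restock 22): 0 + 22 = 22
  Event 9 (sale 21): sell min(21,22)=21. stock: 22 - 21 = 1. total_sold = 77
  Event 10 (restock 22): 1 + 22 = 23
  Event 11 (sale 19): sell min(19,23)=19. stock: 23 - 19 = 4. total_sold = 96
Final: stock = 4, total_sold = 96

Checking against threshold 14:
  After event 1: stock=37 > 14
  After event 2: stock=27 > 14
  After event 3: stock=8 <= 14 -> ALERT
  After event 4: stock=6 <= 14 -> ALERT
  After event 5: stock=0 <= 14 -> ALERT
  After event 6: stock=0 <= 14 -> ALERT
  After event 7: stock=0 <= 14 -> ALERT
  After event 8: stock=22 > 14
  After event 9: stock=1 <= 14 -> ALERT
  After event 10: stock=23 > 14
  After event 11: stock=4 <= 14 -> ALERT
Alert events: [3, 4, 5, 6, 7, 9, 11]. Count = 7

Answer: 7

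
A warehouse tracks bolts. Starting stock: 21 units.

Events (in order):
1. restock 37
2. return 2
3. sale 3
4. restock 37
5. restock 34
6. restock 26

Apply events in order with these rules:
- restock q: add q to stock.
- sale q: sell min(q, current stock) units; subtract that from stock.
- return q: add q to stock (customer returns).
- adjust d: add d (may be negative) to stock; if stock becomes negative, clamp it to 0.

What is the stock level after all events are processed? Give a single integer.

Processing events:
Start: stock = 21
  Event 1 (restock 37): 21 + 37 = 58
  Event 2 (return 2): 58 + 2 = 60
  Event 3 (sale 3): sell min(3,60)=3. stock: 60 - 3 = 57. total_sold = 3
  Event 4 (restock 37): 57 + 37 = 94
  Event 5 (restock 34): 94 + 34 = 128
  Event 6 (restock 26): 128 + 26 = 154
Final: stock = 154, total_sold = 3

Answer: 154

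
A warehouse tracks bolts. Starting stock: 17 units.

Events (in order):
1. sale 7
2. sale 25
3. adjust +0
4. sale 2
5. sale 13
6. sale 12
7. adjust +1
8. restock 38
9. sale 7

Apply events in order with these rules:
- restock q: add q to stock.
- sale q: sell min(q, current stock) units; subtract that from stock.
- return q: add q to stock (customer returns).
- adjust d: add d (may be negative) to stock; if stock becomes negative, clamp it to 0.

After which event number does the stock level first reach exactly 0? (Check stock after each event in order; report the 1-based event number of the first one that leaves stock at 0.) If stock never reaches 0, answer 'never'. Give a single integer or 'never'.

Processing events:
Start: stock = 17
  Event 1 (sale 7): sell min(7,17)=7. stock: 17 - 7 = 10. total_sold = 7
  Event 2 (sale 25): sell min(25,10)=10. stock: 10 - 10 = 0. total_sold = 17
  Event 3 (adjust +0): 0 + 0 = 0
  Event 4 (sale 2): sell min(2,0)=0. stock: 0 - 0 = 0. total_sold = 17
  Event 5 (sale 13): sell min(13,0)=0. stock: 0 - 0 = 0. total_sold = 17
  Event 6 (sale 12): sell min(12,0)=0. stock: 0 - 0 = 0. total_sold = 17
  Event 7 (adjust +1): 0 + 1 = 1
  Event 8 (restock 38): 1 + 38 = 39
  Event 9 (sale 7): sell min(7,39)=7. stock: 39 - 7 = 32. total_sold = 24
Final: stock = 32, total_sold = 24

First zero at event 2.

Answer: 2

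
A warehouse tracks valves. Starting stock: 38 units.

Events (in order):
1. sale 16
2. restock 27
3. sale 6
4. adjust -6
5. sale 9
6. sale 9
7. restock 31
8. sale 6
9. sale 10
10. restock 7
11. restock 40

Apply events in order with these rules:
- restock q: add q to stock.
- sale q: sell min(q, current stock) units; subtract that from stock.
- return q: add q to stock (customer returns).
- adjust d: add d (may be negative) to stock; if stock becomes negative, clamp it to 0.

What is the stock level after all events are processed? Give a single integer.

Processing events:
Start: stock = 38
  Event 1 (sale 16): sell min(16,38)=16. stock: 38 - 16 = 22. total_sold = 16
  Event 2 (restock 27): 22 + 27 = 49
  Event 3 (sale 6): sell min(6,49)=6. stock: 49 - 6 = 43. total_sold = 22
  Event 4 (adjust -6): 43 + -6 = 37
  Event 5 (sale 9): sell min(9,37)=9. stock: 37 - 9 = 28. total_sold = 31
  Event 6 (sale 9): sell min(9,28)=9. stock: 28 - 9 = 19. total_sold = 40
  Event 7 (restock 31): 19 + 31 = 50
  Event 8 (sale 6): sell min(6,50)=6. stock: 50 - 6 = 44. total_sold = 46
  Event 9 (sale 10): sell min(10,44)=10. stock: 44 - 10 = 34. total_sold = 56
  Event 10 (restock 7): 34 + 7 = 41
  Event 11 (restock 40): 41 + 40 = 81
Final: stock = 81, total_sold = 56

Answer: 81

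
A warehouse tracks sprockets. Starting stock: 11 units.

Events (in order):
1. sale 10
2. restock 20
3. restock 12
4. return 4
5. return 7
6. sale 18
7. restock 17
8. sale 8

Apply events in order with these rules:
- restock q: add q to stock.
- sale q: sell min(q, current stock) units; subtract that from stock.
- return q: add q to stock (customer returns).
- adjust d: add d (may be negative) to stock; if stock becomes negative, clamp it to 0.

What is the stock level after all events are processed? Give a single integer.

Processing events:
Start: stock = 11
  Event 1 (sale 10): sell min(10,11)=10. stock: 11 - 10 = 1. total_sold = 10
  Event 2 (restock 20): 1 + 20 = 21
  Event 3 (restock 12): 21 + 12 = 33
  Event 4 (return 4): 33 + 4 = 37
  Event 5 (return 7): 37 + 7 = 44
  Event 6 (sale 18): sell min(18,44)=18. stock: 44 - 18 = 26. total_sold = 28
  Event 7 (restock 17): 26 + 17 = 43
  Event 8 (sale 8): sell min(8,43)=8. stock: 43 - 8 = 35. total_sold = 36
Final: stock = 35, total_sold = 36

Answer: 35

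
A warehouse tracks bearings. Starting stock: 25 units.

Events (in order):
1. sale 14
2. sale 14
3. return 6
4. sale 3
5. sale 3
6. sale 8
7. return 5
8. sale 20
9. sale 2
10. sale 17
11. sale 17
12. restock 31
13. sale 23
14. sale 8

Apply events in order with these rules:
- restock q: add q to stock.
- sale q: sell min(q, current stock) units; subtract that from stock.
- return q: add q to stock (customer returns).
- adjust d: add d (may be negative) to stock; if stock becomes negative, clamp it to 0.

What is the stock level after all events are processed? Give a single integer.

Processing events:
Start: stock = 25
  Event 1 (sale 14): sell min(14,25)=14. stock: 25 - 14 = 11. total_sold = 14
  Event 2 (sale 14): sell min(14,11)=11. stock: 11 - 11 = 0. total_sold = 25
  Event 3 (return 6): 0 + 6 = 6
  Event 4 (sale 3): sell min(3,6)=3. stock: 6 - 3 = 3. total_sold = 28
  Event 5 (sale 3): sell min(3,3)=3. stock: 3 - 3 = 0. total_sold = 31
  Event 6 (sale 8): sell min(8,0)=0. stock: 0 - 0 = 0. total_sold = 31
  Event 7 (return 5): 0 + 5 = 5
  Event 8 (sale 20): sell min(20,5)=5. stock: 5 - 5 = 0. total_sold = 36
  Event 9 (sale 2): sell min(2,0)=0. stock: 0 - 0 = 0. total_sold = 36
  Event 10 (sale 17): sell min(17,0)=0. stock: 0 - 0 = 0. total_sold = 36
  Event 11 (sale 17): sell min(17,0)=0. stock: 0 - 0 = 0. total_sold = 36
  Event 12 (restock 31): 0 + 31 = 31
  Event 13 (sale 23): sell min(23,31)=23. stock: 31 - 23 = 8. total_sold = 59
  Event 14 (sale 8): sell min(8,8)=8. stock: 8 - 8 = 0. total_sold = 67
Final: stock = 0, total_sold = 67

Answer: 0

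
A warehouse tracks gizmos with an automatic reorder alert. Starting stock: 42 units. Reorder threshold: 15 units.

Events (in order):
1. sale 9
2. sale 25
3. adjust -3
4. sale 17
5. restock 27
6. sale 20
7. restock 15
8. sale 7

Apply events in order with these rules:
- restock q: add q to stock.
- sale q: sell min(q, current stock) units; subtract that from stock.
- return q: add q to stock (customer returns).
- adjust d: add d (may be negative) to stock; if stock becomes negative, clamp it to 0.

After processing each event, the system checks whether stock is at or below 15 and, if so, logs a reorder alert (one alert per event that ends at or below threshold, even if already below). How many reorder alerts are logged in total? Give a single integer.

Answer: 5

Derivation:
Processing events:
Start: stock = 42
  Event 1 (sale 9): sell min(9,42)=9. stock: 42 - 9 = 33. total_sold = 9
  Event 2 (sale 25): sell min(25,33)=25. stock: 33 - 25 = 8. total_sold = 34
  Event 3 (adjust -3): 8 + -3 = 5
  Event 4 (sale 17): sell min(17,5)=5. stock: 5 - 5 = 0. total_sold = 39
  Event 5 (restock 27): 0 + 27 = 27
  Event 6 (sale 20): sell min(20,27)=20. stock: 27 - 20 = 7. total_sold = 59
  Event 7 (restock 15): 7 + 15 = 22
  Event 8 (sale 7): sell min(7,22)=7. stock: 22 - 7 = 15. total_sold = 66
Final: stock = 15, total_sold = 66

Checking against threshold 15:
  After event 1: stock=33 > 15
  After event 2: stock=8 <= 15 -> ALERT
  After event 3: stock=5 <= 15 -> ALERT
  After event 4: stock=0 <= 15 -> ALERT
  After event 5: stock=27 > 15
  After event 6: stock=7 <= 15 -> ALERT
  After event 7: stock=22 > 15
  After event 8: stock=15 <= 15 -> ALERT
Alert events: [2, 3, 4, 6, 8]. Count = 5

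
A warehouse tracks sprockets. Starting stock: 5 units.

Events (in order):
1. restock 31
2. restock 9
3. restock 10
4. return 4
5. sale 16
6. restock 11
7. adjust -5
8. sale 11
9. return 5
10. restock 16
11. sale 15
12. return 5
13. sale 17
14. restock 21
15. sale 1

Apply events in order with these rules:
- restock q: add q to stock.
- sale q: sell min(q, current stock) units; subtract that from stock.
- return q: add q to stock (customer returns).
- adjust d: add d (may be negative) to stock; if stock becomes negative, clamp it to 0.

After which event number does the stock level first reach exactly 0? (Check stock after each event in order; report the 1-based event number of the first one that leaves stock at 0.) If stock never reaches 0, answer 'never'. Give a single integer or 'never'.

Processing events:
Start: stock = 5
  Event 1 (restock 31): 5 + 31 = 36
  Event 2 (restock 9): 36 + 9 = 45
  Event 3 (restock 10): 45 + 10 = 55
  Event 4 (return 4): 55 + 4 = 59
  Event 5 (sale 16): sell min(16,59)=16. stock: 59 - 16 = 43. total_sold = 16
  Event 6 (restock 11): 43 + 11 = 54
  Event 7 (adjust -5): 54 + -5 = 49
  Event 8 (sale 11): sell min(11,49)=11. stock: 49 - 11 = 38. total_sold = 27
  Event 9 (return 5): 38 + 5 = 43
  Event 10 (restock 16): 43 + 16 = 59
  Event 11 (sale 15): sell min(15,59)=15. stock: 59 - 15 = 44. total_sold = 42
  Event 12 (return 5): 44 + 5 = 49
  Event 13 (sale 17): sell min(17,49)=17. stock: 49 - 17 = 32. total_sold = 59
  Event 14 (restock 21): 32 + 21 = 53
  Event 15 (sale 1): sell min(1,53)=1. stock: 53 - 1 = 52. total_sold = 60
Final: stock = 52, total_sold = 60

Stock never reaches 0.

Answer: never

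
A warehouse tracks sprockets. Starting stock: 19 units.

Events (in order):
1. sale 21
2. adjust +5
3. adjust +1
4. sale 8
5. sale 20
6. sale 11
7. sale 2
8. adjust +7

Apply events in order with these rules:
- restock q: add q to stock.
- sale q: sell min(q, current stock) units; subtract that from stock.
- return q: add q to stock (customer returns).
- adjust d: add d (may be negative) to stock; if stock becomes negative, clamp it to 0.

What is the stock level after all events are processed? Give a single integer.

Processing events:
Start: stock = 19
  Event 1 (sale 21): sell min(21,19)=19. stock: 19 - 19 = 0. total_sold = 19
  Event 2 (adjust +5): 0 + 5 = 5
  Event 3 (adjust +1): 5 + 1 = 6
  Event 4 (sale 8): sell min(8,6)=6. stock: 6 - 6 = 0. total_sold = 25
  Event 5 (sale 20): sell min(20,0)=0. stock: 0 - 0 = 0. total_sold = 25
  Event 6 (sale 11): sell min(11,0)=0. stock: 0 - 0 = 0. total_sold = 25
  Event 7 (sale 2): sell min(2,0)=0. stock: 0 - 0 = 0. total_sold = 25
  Event 8 (adjust +7): 0 + 7 = 7
Final: stock = 7, total_sold = 25

Answer: 7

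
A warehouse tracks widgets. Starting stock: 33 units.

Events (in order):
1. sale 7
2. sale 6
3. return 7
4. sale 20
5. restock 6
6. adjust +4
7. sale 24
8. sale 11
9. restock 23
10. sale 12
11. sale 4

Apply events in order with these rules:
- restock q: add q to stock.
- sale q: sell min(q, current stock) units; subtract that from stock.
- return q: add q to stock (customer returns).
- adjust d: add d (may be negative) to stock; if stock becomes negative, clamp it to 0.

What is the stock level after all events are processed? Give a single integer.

Answer: 7

Derivation:
Processing events:
Start: stock = 33
  Event 1 (sale 7): sell min(7,33)=7. stock: 33 - 7 = 26. total_sold = 7
  Event 2 (sale 6): sell min(6,26)=6. stock: 26 - 6 = 20. total_sold = 13
  Event 3 (return 7): 20 + 7 = 27
  Event 4 (sale 20): sell min(20,27)=20. stock: 27 - 20 = 7. total_sold = 33
  Event 5 (restock 6): 7 + 6 = 13
  Event 6 (adjust +4): 13 + 4 = 17
  Event 7 (sale 24): sell min(24,17)=17. stock: 17 - 17 = 0. total_sold = 50
  Event 8 (sale 11): sell min(11,0)=0. stock: 0 - 0 = 0. total_sold = 50
  Event 9 (restock 23): 0 + 23 = 23
  Event 10 (sale 12): sell min(12,23)=12. stock: 23 - 12 = 11. total_sold = 62
  Event 11 (sale 4): sell min(4,11)=4. stock: 11 - 4 = 7. total_sold = 66
Final: stock = 7, total_sold = 66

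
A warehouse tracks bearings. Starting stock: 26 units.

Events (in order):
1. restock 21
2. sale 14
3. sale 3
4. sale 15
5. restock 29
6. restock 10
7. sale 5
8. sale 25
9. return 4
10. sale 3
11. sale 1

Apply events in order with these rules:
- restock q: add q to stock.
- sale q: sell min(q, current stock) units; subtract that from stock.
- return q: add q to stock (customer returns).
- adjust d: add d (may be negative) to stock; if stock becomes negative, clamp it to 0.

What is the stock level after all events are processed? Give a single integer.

Answer: 24

Derivation:
Processing events:
Start: stock = 26
  Event 1 (restock 21): 26 + 21 = 47
  Event 2 (sale 14): sell min(14,47)=14. stock: 47 - 14 = 33. total_sold = 14
  Event 3 (sale 3): sell min(3,33)=3. stock: 33 - 3 = 30. total_sold = 17
  Event 4 (sale 15): sell min(15,30)=15. stock: 30 - 15 = 15. total_sold = 32
  Event 5 (restock 29): 15 + 29 = 44
  Event 6 (restock 10): 44 + 10 = 54
  Event 7 (sale 5): sell min(5,54)=5. stock: 54 - 5 = 49. total_sold = 37
  Event 8 (sale 25): sell min(25,49)=25. stock: 49 - 25 = 24. total_sold = 62
  Event 9 (return 4): 24 + 4 = 28
  Event 10 (sale 3): sell min(3,28)=3. stock: 28 - 3 = 25. total_sold = 65
  Event 11 (sale 1): sell min(1,25)=1. stock: 25 - 1 = 24. total_sold = 66
Final: stock = 24, total_sold = 66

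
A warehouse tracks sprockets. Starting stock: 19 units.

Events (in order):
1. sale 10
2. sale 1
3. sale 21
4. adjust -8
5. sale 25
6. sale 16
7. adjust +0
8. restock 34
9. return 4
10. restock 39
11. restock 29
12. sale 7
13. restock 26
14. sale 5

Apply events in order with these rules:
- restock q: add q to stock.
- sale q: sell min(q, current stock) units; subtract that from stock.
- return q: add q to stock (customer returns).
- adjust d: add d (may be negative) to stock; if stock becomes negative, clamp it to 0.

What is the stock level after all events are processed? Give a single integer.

Answer: 120

Derivation:
Processing events:
Start: stock = 19
  Event 1 (sale 10): sell min(10,19)=10. stock: 19 - 10 = 9. total_sold = 10
  Event 2 (sale 1): sell min(1,9)=1. stock: 9 - 1 = 8. total_sold = 11
  Event 3 (sale 21): sell min(21,8)=8. stock: 8 - 8 = 0. total_sold = 19
  Event 4 (adjust -8): 0 + -8 = 0 (clamped to 0)
  Event 5 (sale 25): sell min(25,0)=0. stock: 0 - 0 = 0. total_sold = 19
  Event 6 (sale 16): sell min(16,0)=0. stock: 0 - 0 = 0. total_sold = 19
  Event 7 (adjust +0): 0 + 0 = 0
  Event 8 (restock 34): 0 + 34 = 34
  Event 9 (return 4): 34 + 4 = 38
  Event 10 (restock 39): 38 + 39 = 77
  Event 11 (restock 29): 77 + 29 = 106
  Event 12 (sale 7): sell min(7,106)=7. stock: 106 - 7 = 99. total_sold = 26
  Event 13 (restock 26): 99 + 26 = 125
  Event 14 (sale 5): sell min(5,125)=5. stock: 125 - 5 = 120. total_sold = 31
Final: stock = 120, total_sold = 31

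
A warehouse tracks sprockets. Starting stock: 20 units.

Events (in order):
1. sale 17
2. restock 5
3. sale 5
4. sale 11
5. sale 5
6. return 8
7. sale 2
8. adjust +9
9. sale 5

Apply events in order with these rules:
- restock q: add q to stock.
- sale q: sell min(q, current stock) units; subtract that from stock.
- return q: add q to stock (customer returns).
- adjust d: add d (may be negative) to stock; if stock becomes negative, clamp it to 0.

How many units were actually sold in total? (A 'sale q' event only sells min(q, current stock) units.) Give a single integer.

Answer: 32

Derivation:
Processing events:
Start: stock = 20
  Event 1 (sale 17): sell min(17,20)=17. stock: 20 - 17 = 3. total_sold = 17
  Event 2 (restock 5): 3 + 5 = 8
  Event 3 (sale 5): sell min(5,8)=5. stock: 8 - 5 = 3. total_sold = 22
  Event 4 (sale 11): sell min(11,3)=3. stock: 3 - 3 = 0. total_sold = 25
  Event 5 (sale 5): sell min(5,0)=0. stock: 0 - 0 = 0. total_sold = 25
  Event 6 (return 8): 0 + 8 = 8
  Event 7 (sale 2): sell min(2,8)=2. stock: 8 - 2 = 6. total_sold = 27
  Event 8 (adjust +9): 6 + 9 = 15
  Event 9 (sale 5): sell min(5,15)=5. stock: 15 - 5 = 10. total_sold = 32
Final: stock = 10, total_sold = 32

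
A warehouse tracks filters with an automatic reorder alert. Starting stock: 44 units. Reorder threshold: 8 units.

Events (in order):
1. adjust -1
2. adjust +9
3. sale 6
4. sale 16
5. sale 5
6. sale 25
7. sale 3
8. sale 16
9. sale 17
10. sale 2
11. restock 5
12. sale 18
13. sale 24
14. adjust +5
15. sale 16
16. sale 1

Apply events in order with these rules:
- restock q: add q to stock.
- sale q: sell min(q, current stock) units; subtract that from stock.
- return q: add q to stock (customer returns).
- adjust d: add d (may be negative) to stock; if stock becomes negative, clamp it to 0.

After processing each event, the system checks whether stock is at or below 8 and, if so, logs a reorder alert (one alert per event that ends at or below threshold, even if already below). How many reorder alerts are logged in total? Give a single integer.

Answer: 11

Derivation:
Processing events:
Start: stock = 44
  Event 1 (adjust -1): 44 + -1 = 43
  Event 2 (adjust +9): 43 + 9 = 52
  Event 3 (sale 6): sell min(6,52)=6. stock: 52 - 6 = 46. total_sold = 6
  Event 4 (sale 16): sell min(16,46)=16. stock: 46 - 16 = 30. total_sold = 22
  Event 5 (sale 5): sell min(5,30)=5. stock: 30 - 5 = 25. total_sold = 27
  Event 6 (sale 25): sell min(25,25)=25. stock: 25 - 25 = 0. total_sold = 52
  Event 7 (sale 3): sell min(3,0)=0. stock: 0 - 0 = 0. total_sold = 52
  Event 8 (sale 16): sell min(16,0)=0. stock: 0 - 0 = 0. total_sold = 52
  Event 9 (sale 17): sell min(17,0)=0. stock: 0 - 0 = 0. total_sold = 52
  Event 10 (sale 2): sell min(2,0)=0. stock: 0 - 0 = 0. total_sold = 52
  Event 11 (restock 5): 0 + 5 = 5
  Event 12 (sale 18): sell min(18,5)=5. stock: 5 - 5 = 0. total_sold = 57
  Event 13 (sale 24): sell min(24,0)=0. stock: 0 - 0 = 0. total_sold = 57
  Event 14 (adjust +5): 0 + 5 = 5
  Event 15 (sale 16): sell min(16,5)=5. stock: 5 - 5 = 0. total_sold = 62
  Event 16 (sale 1): sell min(1,0)=0. stock: 0 - 0 = 0. total_sold = 62
Final: stock = 0, total_sold = 62

Checking against threshold 8:
  After event 1: stock=43 > 8
  After event 2: stock=52 > 8
  After event 3: stock=46 > 8
  After event 4: stock=30 > 8
  After event 5: stock=25 > 8
  After event 6: stock=0 <= 8 -> ALERT
  After event 7: stock=0 <= 8 -> ALERT
  After event 8: stock=0 <= 8 -> ALERT
  After event 9: stock=0 <= 8 -> ALERT
  After event 10: stock=0 <= 8 -> ALERT
  After event 11: stock=5 <= 8 -> ALERT
  After event 12: stock=0 <= 8 -> ALERT
  After event 13: stock=0 <= 8 -> ALERT
  After event 14: stock=5 <= 8 -> ALERT
  After event 15: stock=0 <= 8 -> ALERT
  After event 16: stock=0 <= 8 -> ALERT
Alert events: [6, 7, 8, 9, 10, 11, 12, 13, 14, 15, 16]. Count = 11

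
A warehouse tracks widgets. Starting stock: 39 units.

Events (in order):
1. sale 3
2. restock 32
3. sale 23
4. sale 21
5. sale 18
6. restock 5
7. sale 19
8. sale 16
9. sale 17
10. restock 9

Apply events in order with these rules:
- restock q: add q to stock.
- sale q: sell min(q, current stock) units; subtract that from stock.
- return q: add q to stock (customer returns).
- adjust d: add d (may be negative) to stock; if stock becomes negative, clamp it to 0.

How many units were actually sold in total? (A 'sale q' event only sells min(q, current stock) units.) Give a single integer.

Answer: 76

Derivation:
Processing events:
Start: stock = 39
  Event 1 (sale 3): sell min(3,39)=3. stock: 39 - 3 = 36. total_sold = 3
  Event 2 (restock 32): 36 + 32 = 68
  Event 3 (sale 23): sell min(23,68)=23. stock: 68 - 23 = 45. total_sold = 26
  Event 4 (sale 21): sell min(21,45)=21. stock: 45 - 21 = 24. total_sold = 47
  Event 5 (sale 18): sell min(18,24)=18. stock: 24 - 18 = 6. total_sold = 65
  Event 6 (restock 5): 6 + 5 = 11
  Event 7 (sale 19): sell min(19,11)=11. stock: 11 - 11 = 0. total_sold = 76
  Event 8 (sale 16): sell min(16,0)=0. stock: 0 - 0 = 0. total_sold = 76
  Event 9 (sale 17): sell min(17,0)=0. stock: 0 - 0 = 0. total_sold = 76
  Event 10 (restock 9): 0 + 9 = 9
Final: stock = 9, total_sold = 76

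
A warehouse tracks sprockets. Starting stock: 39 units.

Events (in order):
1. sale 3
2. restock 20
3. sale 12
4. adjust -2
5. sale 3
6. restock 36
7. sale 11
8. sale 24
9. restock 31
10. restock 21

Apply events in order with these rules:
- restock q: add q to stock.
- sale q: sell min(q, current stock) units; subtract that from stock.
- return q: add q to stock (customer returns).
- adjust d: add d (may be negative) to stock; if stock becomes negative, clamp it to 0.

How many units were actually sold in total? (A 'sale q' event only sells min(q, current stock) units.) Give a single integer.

Answer: 53

Derivation:
Processing events:
Start: stock = 39
  Event 1 (sale 3): sell min(3,39)=3. stock: 39 - 3 = 36. total_sold = 3
  Event 2 (restock 20): 36 + 20 = 56
  Event 3 (sale 12): sell min(12,56)=12. stock: 56 - 12 = 44. total_sold = 15
  Event 4 (adjust -2): 44 + -2 = 42
  Event 5 (sale 3): sell min(3,42)=3. stock: 42 - 3 = 39. total_sold = 18
  Event 6 (restock 36): 39 + 36 = 75
  Event 7 (sale 11): sell min(11,75)=11. stock: 75 - 11 = 64. total_sold = 29
  Event 8 (sale 24): sell min(24,64)=24. stock: 64 - 24 = 40. total_sold = 53
  Event 9 (restock 31): 40 + 31 = 71
  Event 10 (restock 21): 71 + 21 = 92
Final: stock = 92, total_sold = 53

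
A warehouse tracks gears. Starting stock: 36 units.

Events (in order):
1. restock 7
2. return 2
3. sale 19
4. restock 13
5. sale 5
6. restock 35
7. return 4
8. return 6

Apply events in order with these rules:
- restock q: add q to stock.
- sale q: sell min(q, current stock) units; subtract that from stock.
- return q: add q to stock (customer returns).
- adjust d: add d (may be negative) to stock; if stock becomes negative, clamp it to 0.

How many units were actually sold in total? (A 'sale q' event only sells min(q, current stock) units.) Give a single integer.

Processing events:
Start: stock = 36
  Event 1 (restock 7): 36 + 7 = 43
  Event 2 (return 2): 43 + 2 = 45
  Event 3 (sale 19): sell min(19,45)=19. stock: 45 - 19 = 26. total_sold = 19
  Event 4 (restock 13): 26 + 13 = 39
  Event 5 (sale 5): sell min(5,39)=5. stock: 39 - 5 = 34. total_sold = 24
  Event 6 (restock 35): 34 + 35 = 69
  Event 7 (return 4): 69 + 4 = 73
  Event 8 (return 6): 73 + 6 = 79
Final: stock = 79, total_sold = 24

Answer: 24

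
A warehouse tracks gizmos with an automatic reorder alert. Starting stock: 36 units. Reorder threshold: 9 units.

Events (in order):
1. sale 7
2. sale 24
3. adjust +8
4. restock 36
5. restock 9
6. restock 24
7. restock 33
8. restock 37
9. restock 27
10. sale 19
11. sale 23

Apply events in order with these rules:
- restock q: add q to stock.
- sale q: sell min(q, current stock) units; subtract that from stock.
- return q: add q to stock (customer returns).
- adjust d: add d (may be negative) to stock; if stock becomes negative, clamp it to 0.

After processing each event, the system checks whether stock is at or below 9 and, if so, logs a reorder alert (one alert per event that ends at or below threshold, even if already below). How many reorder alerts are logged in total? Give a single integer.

Processing events:
Start: stock = 36
  Event 1 (sale 7): sell min(7,36)=7. stock: 36 - 7 = 29. total_sold = 7
  Event 2 (sale 24): sell min(24,29)=24. stock: 29 - 24 = 5. total_sold = 31
  Event 3 (adjust +8): 5 + 8 = 13
  Event 4 (restock 36): 13 + 36 = 49
  Event 5 (restock 9): 49 + 9 = 58
  Event 6 (restock 24): 58 + 24 = 82
  Event 7 (restock 33): 82 + 33 = 115
  Event 8 (restock 37): 115 + 37 = 152
  Event 9 (restock 27): 152 + 27 = 179
  Event 10 (sale 19): sell min(19,179)=19. stock: 179 - 19 = 160. total_sold = 50
  Event 11 (sale 23): sell min(23,160)=23. stock: 160 - 23 = 137. total_sold = 73
Final: stock = 137, total_sold = 73

Checking against threshold 9:
  After event 1: stock=29 > 9
  After event 2: stock=5 <= 9 -> ALERT
  After event 3: stock=13 > 9
  After event 4: stock=49 > 9
  After event 5: stock=58 > 9
  After event 6: stock=82 > 9
  After event 7: stock=115 > 9
  After event 8: stock=152 > 9
  After event 9: stock=179 > 9
  After event 10: stock=160 > 9
  After event 11: stock=137 > 9
Alert events: [2]. Count = 1

Answer: 1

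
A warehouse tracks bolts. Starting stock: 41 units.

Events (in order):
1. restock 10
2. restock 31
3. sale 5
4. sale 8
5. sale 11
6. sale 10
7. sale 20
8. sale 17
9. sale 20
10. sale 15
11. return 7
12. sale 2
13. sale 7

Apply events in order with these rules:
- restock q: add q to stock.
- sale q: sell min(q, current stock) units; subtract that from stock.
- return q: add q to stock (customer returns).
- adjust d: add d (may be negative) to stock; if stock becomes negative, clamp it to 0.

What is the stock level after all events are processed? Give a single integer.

Answer: 0

Derivation:
Processing events:
Start: stock = 41
  Event 1 (restock 10): 41 + 10 = 51
  Event 2 (restock 31): 51 + 31 = 82
  Event 3 (sale 5): sell min(5,82)=5. stock: 82 - 5 = 77. total_sold = 5
  Event 4 (sale 8): sell min(8,77)=8. stock: 77 - 8 = 69. total_sold = 13
  Event 5 (sale 11): sell min(11,69)=11. stock: 69 - 11 = 58. total_sold = 24
  Event 6 (sale 10): sell min(10,58)=10. stock: 58 - 10 = 48. total_sold = 34
  Event 7 (sale 20): sell min(20,48)=20. stock: 48 - 20 = 28. total_sold = 54
  Event 8 (sale 17): sell min(17,28)=17. stock: 28 - 17 = 11. total_sold = 71
  Event 9 (sale 20): sell min(20,11)=11. stock: 11 - 11 = 0. total_sold = 82
  Event 10 (sale 15): sell min(15,0)=0. stock: 0 - 0 = 0. total_sold = 82
  Event 11 (return 7): 0 + 7 = 7
  Event 12 (sale 2): sell min(2,7)=2. stock: 7 - 2 = 5. total_sold = 84
  Event 13 (sale 7): sell min(7,5)=5. stock: 5 - 5 = 0. total_sold = 89
Final: stock = 0, total_sold = 89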